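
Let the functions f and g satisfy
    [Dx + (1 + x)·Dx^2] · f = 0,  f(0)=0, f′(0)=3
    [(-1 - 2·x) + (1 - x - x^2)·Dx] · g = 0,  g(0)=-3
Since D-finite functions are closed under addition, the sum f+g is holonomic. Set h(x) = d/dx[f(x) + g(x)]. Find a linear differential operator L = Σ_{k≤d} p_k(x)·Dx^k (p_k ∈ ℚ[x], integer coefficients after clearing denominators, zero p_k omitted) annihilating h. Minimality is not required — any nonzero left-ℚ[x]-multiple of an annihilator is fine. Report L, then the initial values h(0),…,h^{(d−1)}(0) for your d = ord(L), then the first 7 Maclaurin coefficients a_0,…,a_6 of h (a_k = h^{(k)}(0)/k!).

L = (-26 - 70·x - 76·x^2 - 36·x^3 - 12·x^4) + (-16 - 84·x - 160·x^2 - 144·x^3 - 74·x^4 - 20·x^5)·Dx + (5 + 11·x - x^2 - 23·x^3 - 29·x^4 - 17·x^5 - 4·x^6)·Dx^2  (order 2).
h: a_k = 0, -15, -24, -63, -117, -237, -438, …
ICs: h(0) = 0, h′(0) = -15.

f: a_k = 0, 3, -3/2, 1, -3/4, 3/5, -1/2, …
g: a_k = -3, -3, -6, -9, -15, -24, -39, …
Weyl lclm of L_f,L_g ⇒ L₀ (ord ≤ 3).
h₀' ⇒ L via d/dx closure of L₀.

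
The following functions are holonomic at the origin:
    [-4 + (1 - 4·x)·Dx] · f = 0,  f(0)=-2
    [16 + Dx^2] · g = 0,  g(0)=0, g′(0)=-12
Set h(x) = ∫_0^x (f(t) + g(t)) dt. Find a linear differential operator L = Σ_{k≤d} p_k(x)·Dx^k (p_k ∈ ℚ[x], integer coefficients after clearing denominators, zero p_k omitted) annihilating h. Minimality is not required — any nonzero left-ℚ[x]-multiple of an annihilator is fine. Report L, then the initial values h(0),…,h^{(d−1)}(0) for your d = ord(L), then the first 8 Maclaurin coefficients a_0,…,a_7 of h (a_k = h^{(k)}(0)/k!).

L = (448 - 512·x + 1024·x^2)·Dx + (-48 + 320·x - 768·x^2 + 1024·x^3)·Dx^2 + (28 - 32·x + 64·x^2)·Dx^3 + (-3 + 20·x - 48·x^2 + 64·x^3)·Dx^4  (order 4).
h: a_k = 0, -2, -10, -32/3, -24, -512/5, -1728/5, -8192/7, …
ICs: h(0) = 0, h′(0) = -2, h′′(0) = -20, h′′′(0) = -64.

f: a_k = -2, -8, -32, -128, -512, -2048, -8192, -32768, …
g: a_k = 0, -12, 0, 32, 0, -128/5, 0, 1024/105, …
L₀ := lclm(L_f,L_g); ord L₀ ≤ 1+2.
Integrate: L := L₀·Dx.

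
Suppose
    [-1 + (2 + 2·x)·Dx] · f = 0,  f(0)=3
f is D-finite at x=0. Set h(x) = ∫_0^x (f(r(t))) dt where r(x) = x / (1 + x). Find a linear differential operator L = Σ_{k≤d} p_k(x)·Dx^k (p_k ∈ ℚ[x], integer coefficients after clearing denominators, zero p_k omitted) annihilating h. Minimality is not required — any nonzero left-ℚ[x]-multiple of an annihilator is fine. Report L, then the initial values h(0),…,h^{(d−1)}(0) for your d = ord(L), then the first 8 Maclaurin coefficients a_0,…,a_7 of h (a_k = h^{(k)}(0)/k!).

f: a_k = 3, 3/2, -3/8, 3/16, -15/128, 21/256, -63/1024, 99/2048, …
f∘r: x↦r, Dx↦Dx/r' in L_f ⇒ L₀.
h=∫₀ˣh₀: take L = L₀·Dx.
L = -Dx + (2 + 6·x + 4·x^2)·Dx^2  (order 2).
h: a_k = 0, 3, 3/4, -5/8, 39/64, -423/640, 399/512, -7059/7168, …
ICs: h(0) = 0, h′(0) = 3.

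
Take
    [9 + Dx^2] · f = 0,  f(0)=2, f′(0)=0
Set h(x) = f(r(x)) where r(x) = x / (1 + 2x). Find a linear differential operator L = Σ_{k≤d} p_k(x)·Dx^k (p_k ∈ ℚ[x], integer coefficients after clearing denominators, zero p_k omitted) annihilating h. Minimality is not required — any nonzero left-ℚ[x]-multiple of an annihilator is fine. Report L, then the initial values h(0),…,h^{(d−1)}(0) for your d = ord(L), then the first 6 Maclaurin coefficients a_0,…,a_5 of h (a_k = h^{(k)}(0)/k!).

L = 9 + (4 + 24·x + 48·x^2 + 32·x^3)·Dx + (1 + 8·x + 24·x^2 + 32·x^3 + 16·x^4)·Dx^2  (order 2).
h: a_k = 2, 0, -9, 36, -405/4, 234, …
ICs: h(0) = 2, h′(0) = 0.

f: a_k = 2, 0, -9, 0, 27/4, 0, …
Change of var in L_f (x↦r) gives L₀.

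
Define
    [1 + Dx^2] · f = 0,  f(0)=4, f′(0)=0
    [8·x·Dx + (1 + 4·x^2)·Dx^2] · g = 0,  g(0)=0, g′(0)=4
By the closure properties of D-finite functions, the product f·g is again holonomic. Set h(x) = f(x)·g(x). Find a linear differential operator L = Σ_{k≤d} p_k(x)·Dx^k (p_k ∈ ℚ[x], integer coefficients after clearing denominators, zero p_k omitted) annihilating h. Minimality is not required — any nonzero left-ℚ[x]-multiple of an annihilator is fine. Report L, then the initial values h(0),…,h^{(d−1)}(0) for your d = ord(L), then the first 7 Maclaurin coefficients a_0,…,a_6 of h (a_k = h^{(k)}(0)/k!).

f: a_k = 4, 0, -2, 0, 1/6, 0, -1/180, …
g: a_k = 0, 4, 0, -16/3, 0, 64/5, 0, …
Sym-product of L_f,L_g gives L₀ (≤ ord 4).
L = (85 + 944·x^2 + 416·x^4 + 256·x^6 + 256·x^8) + (144·x + 704·x^3 + 768·x^5 + 1024·x^7)·Dx + (90 + 992·x^2 + 576·x^4 + 512·x^6 + 512·x^8)·Dx^2 + (144·x + 704·x^3 + 768·x^5 + 1024·x^7)·Dx^3 + (5 + 48·x^2 + 160·x^4 + 256·x^6 + 256·x^8)·Dx^4  (order 4).
h: a_k = 0, 16, 0, -88/3, 0, 938/15, 0, …
ICs: h(0) = 0, h′(0) = 16, h′′(0) = 0, h′′′(0) = -176.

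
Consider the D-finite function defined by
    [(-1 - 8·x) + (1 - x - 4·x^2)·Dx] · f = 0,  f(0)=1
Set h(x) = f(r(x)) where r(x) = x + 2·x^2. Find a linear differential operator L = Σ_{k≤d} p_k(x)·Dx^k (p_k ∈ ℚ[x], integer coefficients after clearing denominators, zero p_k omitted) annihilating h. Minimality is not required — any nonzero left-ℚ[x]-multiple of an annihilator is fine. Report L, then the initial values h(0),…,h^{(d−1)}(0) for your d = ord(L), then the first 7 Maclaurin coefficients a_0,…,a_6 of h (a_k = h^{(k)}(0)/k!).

f: a_k = 1, 1, 5, 9, 29, 65, 181, …
L₀ from L_f via x↦r, Dx↦r'^{-1}Dx.
L = (1 + 12·x + 48·x^2 + 64·x^3) + (-1 + x + 6·x^2 + 16·x^3 + 16·x^4)·Dx  (order 1).
h: a_k = 1, 1, 7, 29, 103, 405, 1599, …
ICs: h(0) = 1.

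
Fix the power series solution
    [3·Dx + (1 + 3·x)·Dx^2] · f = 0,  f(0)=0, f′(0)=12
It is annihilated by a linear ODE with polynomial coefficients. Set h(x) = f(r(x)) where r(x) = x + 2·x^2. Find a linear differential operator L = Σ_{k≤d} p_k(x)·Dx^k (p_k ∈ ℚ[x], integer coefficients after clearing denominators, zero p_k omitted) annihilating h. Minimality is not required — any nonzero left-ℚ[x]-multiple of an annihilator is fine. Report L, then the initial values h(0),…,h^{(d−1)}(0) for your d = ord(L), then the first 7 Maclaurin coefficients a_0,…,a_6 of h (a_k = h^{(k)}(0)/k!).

f: a_k = 0, 12, -18, 36, -81, 972/5, -486, …
Change of var in L_f (x↦r) gives L₀.
L = (-1 + 12·x + 24·x^2)·Dx + (1 + 7·x + 18·x^2 + 24·x^3)·Dx^2  (order 2).
h: a_k = 0, 12, 6, -36, 63, -108/5, -198, …
ICs: h(0) = 0, h′(0) = 12.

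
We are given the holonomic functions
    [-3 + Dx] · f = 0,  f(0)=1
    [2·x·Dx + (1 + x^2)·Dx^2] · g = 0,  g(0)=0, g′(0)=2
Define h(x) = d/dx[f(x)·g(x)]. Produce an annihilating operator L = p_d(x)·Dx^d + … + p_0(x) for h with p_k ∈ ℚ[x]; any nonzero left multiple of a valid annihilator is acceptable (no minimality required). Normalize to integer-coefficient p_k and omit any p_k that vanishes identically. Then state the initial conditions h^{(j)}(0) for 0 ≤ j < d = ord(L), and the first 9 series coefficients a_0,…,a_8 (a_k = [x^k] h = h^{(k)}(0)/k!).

f: a_k = 1, 3, 9/2, 9/2, 27/8, 81/40, 81/80, 243/560, 729/4480, …
g: a_k = 0, 2, 0, -2/3, 0, 2/5, 0, -2/7, 0, …
f·g: L₀ = L_f ⊗_s L_g, ord ≤ 1·2.
Differentiate: ansatz ord ≤ ord L₀ ⇒ L.
L = (21 - 36·x + 72·x^2 - 36·x^3 + 27·x^4) + (-16 + 18·x - 42·x^2 + 18·x^3 - 18·x^4)·Dx + (3 - 2·x + 6·x^2 - 2·x^3 + 3·x^4)·Dx^2  (order 2).
h: a_k = 2, 12, 25, 28, 83/4, 27/2, 361/40, 129/35, -1271/2240, …
ICs: h(0) = 2, h′(0) = 12.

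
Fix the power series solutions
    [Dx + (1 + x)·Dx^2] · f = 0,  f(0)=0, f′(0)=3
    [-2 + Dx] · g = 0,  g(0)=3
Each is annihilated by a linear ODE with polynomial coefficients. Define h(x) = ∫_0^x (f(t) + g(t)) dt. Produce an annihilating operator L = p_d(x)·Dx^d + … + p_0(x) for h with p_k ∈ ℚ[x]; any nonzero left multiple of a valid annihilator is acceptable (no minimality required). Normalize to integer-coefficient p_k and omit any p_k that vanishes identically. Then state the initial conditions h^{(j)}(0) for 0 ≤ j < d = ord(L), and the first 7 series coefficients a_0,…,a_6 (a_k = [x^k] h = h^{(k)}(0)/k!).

L = (-8 - 4·x)·Dx^2 + (-2 - 8·x - 4·x^2)·Dx^3 + (3 + 5·x + 2·x^2)·Dx^4  (order 4).
h: a_k = 0, 3, 9/2, 3/2, 5/4, 1/4, 7/30, …
ICs: h(0) = 0, h′(0) = 3, h′′(0) = 9, h′′′(0) = 9.

f: a_k = 0, 3, -3/2, 1, -3/4, 3/5, -1/2, …
g: a_k = 3, 6, 6, 4, 2, 4/5, 4/15, …
L₀ := lclm(L_f,L_g); ord L₀ ≤ 2+1.
Integrate: L := L₀·Dx.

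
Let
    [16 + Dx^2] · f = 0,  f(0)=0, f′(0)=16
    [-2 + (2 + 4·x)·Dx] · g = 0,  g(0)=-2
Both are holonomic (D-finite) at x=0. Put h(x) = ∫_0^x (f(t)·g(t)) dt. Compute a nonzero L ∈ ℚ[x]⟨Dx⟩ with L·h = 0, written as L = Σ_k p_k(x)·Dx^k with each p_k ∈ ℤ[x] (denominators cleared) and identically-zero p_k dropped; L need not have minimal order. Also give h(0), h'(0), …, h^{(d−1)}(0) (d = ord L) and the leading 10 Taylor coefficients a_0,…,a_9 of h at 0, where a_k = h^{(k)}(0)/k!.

L = (19 + 64·x + 64·x^2)·Dx + (-2 - 4·x)·Dx^2 + (1 + 4·x + 4·x^2)·Dx^3  (order 3).
h: a_k = 0, 0, -16, -32/3, 76/3, 208/15, -682/45, -268/35, 7687/1260, 34/567, …
ICs: h(0) = 0, h′(0) = 0, h′′(0) = -32.

f: a_k = 0, 16, 0, -128/3, 0, 512/15, 0, -4096/315, 0, 8192/2835, …
g: a_k = -2, -2, 1, -1, 5/4, -7/4, 21/8, -33/8, 429/64, -715/64, …
Sym-product of L_f,L_g gives L₀ (≤ ord 2).
h=∫₀ˣh₀: take L = L₀·Dx.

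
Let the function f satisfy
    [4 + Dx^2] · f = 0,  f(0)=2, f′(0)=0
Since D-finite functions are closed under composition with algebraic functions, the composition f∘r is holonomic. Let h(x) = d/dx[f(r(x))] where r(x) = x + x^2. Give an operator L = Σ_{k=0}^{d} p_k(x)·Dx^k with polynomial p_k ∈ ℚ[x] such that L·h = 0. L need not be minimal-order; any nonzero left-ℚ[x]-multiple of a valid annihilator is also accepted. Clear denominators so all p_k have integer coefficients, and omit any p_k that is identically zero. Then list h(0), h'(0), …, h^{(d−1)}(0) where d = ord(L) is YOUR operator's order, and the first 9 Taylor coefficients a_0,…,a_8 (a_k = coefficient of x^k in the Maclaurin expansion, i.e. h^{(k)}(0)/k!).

f: a_k = 2, 0, -4, 0, 4/3, 0, -8/45, 0, 4/315, …
Substitute x→r, Dx→(1/r')Dx; clear ⇒ L₀.
h₀' ⇒ L via d/dx closure of L₀.
L = (16 + 32·x + 96·x^2 + 128·x^3 + 64·x^4) + (-6 - 12·x)·Dx + (1 + 4·x + 4·x^2)·Dx^2  (order 2).
h: a_k = 0, -8, -24, -32/3, 80/3, 704/15, 448/15, -3328/315, -1088/35, …
ICs: h(0) = 0, h′(0) = -8.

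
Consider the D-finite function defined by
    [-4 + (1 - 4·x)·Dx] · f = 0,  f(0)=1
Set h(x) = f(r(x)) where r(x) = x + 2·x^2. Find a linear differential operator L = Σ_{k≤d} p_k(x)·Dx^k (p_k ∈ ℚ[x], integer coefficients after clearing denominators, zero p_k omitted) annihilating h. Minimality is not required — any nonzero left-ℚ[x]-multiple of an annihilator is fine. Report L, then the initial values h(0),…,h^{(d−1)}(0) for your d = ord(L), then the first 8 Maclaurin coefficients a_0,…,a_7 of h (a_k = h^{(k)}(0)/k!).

L = (4 + 16·x) + (-1 + 4·x + 8·x^2)·Dx  (order 1).
h: a_k = 1, 4, 24, 128, 704, 3840, 20992, 114688, …
ICs: h(0) = 1.

f: a_k = 1, 4, 16, 64, 256, 1024, 4096, 16384, …
L₀ from L_f via x↦r, Dx↦r'^{-1}Dx.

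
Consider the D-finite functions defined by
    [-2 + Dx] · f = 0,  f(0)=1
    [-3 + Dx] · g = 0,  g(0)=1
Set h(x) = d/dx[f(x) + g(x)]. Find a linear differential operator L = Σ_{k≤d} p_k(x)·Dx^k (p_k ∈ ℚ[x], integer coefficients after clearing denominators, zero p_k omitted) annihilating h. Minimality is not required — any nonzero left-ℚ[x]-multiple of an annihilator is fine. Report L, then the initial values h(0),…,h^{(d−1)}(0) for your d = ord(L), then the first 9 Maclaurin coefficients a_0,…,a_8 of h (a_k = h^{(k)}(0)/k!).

L = 6 - 5·Dx + Dx^2  (order 2).
h: a_k = 5, 13, 35/2, 97/6, 275/24, 793/120, 463/144, 6817/5040, 577/1152, …
ICs: h(0) = 5, h′(0) = 13.

f: a_k = 1, 2, 2, 4/3, 2/3, 4/15, 4/45, 8/315, 2/315, …
g: a_k = 1, 3, 9/2, 9/2, 27/8, 81/40, 81/80, 243/560, 729/4480, …
Sum ⇒ L₀ = lclm(L_f,L_g) in ℚ(x)⟨Dx⟩.
Differentiate: ansatz ord ≤ ord L₀ ⇒ L.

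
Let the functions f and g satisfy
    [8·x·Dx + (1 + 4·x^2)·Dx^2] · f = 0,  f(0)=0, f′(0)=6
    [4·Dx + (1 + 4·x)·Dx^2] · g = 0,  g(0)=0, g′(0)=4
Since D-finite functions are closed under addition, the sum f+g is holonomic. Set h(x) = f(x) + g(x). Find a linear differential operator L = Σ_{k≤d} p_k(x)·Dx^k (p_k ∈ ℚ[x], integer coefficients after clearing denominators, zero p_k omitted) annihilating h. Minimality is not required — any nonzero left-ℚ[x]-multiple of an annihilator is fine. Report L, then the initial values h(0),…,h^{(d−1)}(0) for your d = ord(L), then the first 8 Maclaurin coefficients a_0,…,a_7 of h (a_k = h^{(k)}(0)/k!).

L = (-8 - 96·x + 96·x^2 + 128·x^3)·Dx + (-10 - 16·x - 72·x^2 + 192·x^3 + 256·x^4)·Dx^2 + (-1 - 2·x + 8·x^2 + 8·x^3 + 48·x^4 + 64·x^5)·Dx^3  (order 3).
h: a_k = 0, 10, -8, 40/3, -64, 224, -2048/3, 16000/7, …
ICs: h(0) = 0, h′(0) = 10, h′′(0) = -16.

f: a_k = 0, 6, 0, -8, 0, 96/5, 0, -384/7, …
g: a_k = 0, 4, -8, 64/3, -64, 1024/5, -2048/3, 16384/7, …
h₀=f+g: left-lcm gives L₀, ord ≤ 4.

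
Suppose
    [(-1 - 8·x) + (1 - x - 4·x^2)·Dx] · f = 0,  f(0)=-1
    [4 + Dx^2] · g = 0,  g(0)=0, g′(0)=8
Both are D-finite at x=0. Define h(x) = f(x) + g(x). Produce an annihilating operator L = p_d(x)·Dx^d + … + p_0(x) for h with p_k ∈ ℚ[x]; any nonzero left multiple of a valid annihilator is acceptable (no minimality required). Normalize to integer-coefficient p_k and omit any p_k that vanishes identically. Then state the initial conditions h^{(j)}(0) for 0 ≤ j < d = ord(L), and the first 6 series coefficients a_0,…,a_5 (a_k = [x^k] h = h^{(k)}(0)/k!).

L = (116 + 1008·x + 968·x^2 + 2688·x^3 + 640·x^4 + 1024·x^5) + (-28 - 4·x + 8·x^2 + 200·x^3 + 480·x^4 + 384·x^5 + 512·x^6)·Dx + (29 + 252·x + 242·x^2 + 672·x^3 + 160·x^4 + 256·x^5)·Dx^2 + (-7 - x + 2·x^2 + 50·x^3 + 120·x^4 + 96·x^5 + 128·x^6)·Dx^3  (order 3).
h: a_k = -1, 7, -5, -43/3, -29, -959/15, …
ICs: h(0) = -1, h′(0) = 7, h′′(0) = -10.

f: a_k = -1, -1, -5, -9, -29, -65, …
g: a_k = 0, 8, 0, -16/3, 0, 16/15, …
f+g: L₀ = lclm(L_f,L_g), ord ≤ 1+2.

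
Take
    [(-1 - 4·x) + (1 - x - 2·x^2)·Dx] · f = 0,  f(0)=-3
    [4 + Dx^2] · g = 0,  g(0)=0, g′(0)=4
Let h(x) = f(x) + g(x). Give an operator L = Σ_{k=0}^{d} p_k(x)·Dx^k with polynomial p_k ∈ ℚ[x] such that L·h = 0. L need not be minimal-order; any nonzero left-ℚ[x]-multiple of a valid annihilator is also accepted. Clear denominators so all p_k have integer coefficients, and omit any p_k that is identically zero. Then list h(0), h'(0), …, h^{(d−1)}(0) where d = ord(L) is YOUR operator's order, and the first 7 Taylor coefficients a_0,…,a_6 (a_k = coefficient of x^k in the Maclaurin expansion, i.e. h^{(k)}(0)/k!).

f: a_k = -3, -3, -9, -15, -33, -63, -129, …
g: a_k = 0, 4, 0, -8/3, 0, 8/15, 0, …
Sum ⇒ L₀ = lclm(L_f,L_g) in ℚ(x)⟨Dx⟩.
L = (68 + 304·x + 200·x^2 + 320·x^3 + 160·x^4 + 128·x^5) + (-20 + 12·x + 24·x^2 + 8·x^3 + 48·x^4 + 96·x^5 + 64·x^6)·Dx + (17 + 76·x + 50·x^2 + 80·x^3 + 40·x^4 + 32·x^5)·Dx^2 + (-5 + 3·x + 6·x^2 + 2·x^3 + 12·x^4 + 24·x^5 + 16·x^6)·Dx^3  (order 3).
h: a_k = -3, 1, -9, -53/3, -33, -937/15, -129, …
ICs: h(0) = -3, h′(0) = 1, h′′(0) = -18.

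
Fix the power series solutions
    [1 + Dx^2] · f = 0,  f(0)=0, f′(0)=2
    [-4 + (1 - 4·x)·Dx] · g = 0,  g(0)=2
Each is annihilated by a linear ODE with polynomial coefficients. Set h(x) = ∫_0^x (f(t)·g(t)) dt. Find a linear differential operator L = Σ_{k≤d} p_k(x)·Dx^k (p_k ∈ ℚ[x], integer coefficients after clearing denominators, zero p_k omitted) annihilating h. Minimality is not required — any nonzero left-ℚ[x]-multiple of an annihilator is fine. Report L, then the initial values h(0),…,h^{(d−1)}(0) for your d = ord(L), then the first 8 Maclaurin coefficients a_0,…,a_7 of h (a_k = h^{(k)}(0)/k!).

f: a_k = 0, 2, 0, -1/3, 0, 1/60, 0, -1/2520, …
g: a_k = 2, 8, 32, 128, 512, 2048, 8192, 32768, …
Sym-product of L_f,L_g gives L₀ (≤ ord 2).
∫: right-multiply L₀ by Dx.
L = (-1 + 4·x)·Dx + 8·Dx^2 + (-1 + 4·x)·Dx^3  (order 3).
h: a_k = 0, 0, 2, 16/3, 95/6, 152/3, 30401/180, 8686/15, …
ICs: h(0) = 0, h′(0) = 0, h′′(0) = 4.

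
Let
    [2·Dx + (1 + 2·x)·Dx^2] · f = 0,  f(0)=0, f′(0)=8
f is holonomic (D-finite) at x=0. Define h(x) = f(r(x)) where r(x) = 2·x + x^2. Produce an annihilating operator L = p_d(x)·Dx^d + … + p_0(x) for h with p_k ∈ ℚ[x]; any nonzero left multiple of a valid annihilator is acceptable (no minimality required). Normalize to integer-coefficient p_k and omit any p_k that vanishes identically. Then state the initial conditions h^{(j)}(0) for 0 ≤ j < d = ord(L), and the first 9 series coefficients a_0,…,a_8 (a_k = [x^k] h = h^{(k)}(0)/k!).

L = (3 + 4·x + 2·x^2)·Dx + (1 + 5·x + 6·x^2 + 2·x^3)·Dx^2  (order 2).
h: a_k = 0, 16, -24, 160/3, -136, 1856/5, -1056, 21632/7, -9232, …
ICs: h(0) = 0, h′(0) = 16.

f: a_k = 0, 8, -8, 32/3, -16, 128/5, -128/3, 512/7, -128, …
Change of var in L_f (x↦r) gives L₀.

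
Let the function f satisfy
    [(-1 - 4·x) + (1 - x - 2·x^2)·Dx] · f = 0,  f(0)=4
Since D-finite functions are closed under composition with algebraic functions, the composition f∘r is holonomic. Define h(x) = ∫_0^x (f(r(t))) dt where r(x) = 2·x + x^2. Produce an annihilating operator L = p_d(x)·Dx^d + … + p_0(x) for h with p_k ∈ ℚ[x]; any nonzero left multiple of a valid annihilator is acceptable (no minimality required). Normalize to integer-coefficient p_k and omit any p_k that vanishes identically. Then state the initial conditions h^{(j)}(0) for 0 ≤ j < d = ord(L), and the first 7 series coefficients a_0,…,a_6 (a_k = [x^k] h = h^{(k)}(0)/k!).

f: a_k = 4, 4, 12, 20, 44, 84, 172, …
Substitute x→r, Dx→(1/r')Dx; clear ⇒ L₀.
h=∫₀ˣh₀: take L = L₀·Dx.
L = (2 + 16·x + 8·x^2)·Dx + (-1 + 3·x + 6·x^2 + 2·x^3)·Dx^2  (order 2).
h: a_k = 0, 4, 4, 52/3, 52, 956/5, 2108/3, …
ICs: h(0) = 0, h′(0) = 4.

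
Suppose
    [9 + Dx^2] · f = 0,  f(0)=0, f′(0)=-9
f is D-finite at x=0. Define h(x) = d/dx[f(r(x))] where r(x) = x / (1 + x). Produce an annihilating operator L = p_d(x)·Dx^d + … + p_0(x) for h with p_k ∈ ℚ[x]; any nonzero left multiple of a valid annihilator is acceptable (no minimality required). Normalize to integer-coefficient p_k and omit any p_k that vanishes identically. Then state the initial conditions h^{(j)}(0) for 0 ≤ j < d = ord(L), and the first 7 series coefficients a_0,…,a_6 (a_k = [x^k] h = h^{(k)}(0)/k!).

f: a_k = 0, -9, 0, 27/2, 0, -243/40, 0, …
L₀ from L_f via x↦r, Dx↦r'^{-1}Dx.
Differentiate: ansatz ord ≤ ord L₀ ⇒ L.
L = (15 + 12·x + 6·x^2) + (6 + 18·x + 18·x^2 + 6·x^3)·Dx + (1 + 4·x + 6·x^2 + 4·x^3 + x^4)·Dx^2  (order 2).
h: a_k = -9, 18, 27/2, -126, 2637/8, -2295/4, 58059/80, …
ICs: h(0) = -9, h′(0) = 18.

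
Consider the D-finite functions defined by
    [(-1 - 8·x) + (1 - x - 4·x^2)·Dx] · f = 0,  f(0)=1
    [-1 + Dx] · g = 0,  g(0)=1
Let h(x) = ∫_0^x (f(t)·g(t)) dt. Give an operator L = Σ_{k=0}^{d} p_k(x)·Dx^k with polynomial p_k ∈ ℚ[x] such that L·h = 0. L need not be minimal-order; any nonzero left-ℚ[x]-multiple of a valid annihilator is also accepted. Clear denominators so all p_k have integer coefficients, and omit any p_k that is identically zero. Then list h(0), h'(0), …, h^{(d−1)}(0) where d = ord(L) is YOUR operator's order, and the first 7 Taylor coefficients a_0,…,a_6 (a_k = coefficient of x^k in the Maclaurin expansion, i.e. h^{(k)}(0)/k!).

L = (2 + 7·x - 4·x^2)·Dx + (-1 + x + 4·x^2)·Dx^2  (order 2).
h: a_k = 0, 1, 1, 13/6, 11/3, 977/120, 5963/360, …
ICs: h(0) = 0, h′(0) = 1.

f: a_k = 1, 1, 5, 9, 29, 65, 181, …
g: a_k = 1, 1, 1/2, 1/6, 1/24, 1/120, 1/720, …
h₀=f·g: eliminate ⇒ L₀, order ≤ 1·1.
h=∫h₀ ⇒ L = L₀·Dx.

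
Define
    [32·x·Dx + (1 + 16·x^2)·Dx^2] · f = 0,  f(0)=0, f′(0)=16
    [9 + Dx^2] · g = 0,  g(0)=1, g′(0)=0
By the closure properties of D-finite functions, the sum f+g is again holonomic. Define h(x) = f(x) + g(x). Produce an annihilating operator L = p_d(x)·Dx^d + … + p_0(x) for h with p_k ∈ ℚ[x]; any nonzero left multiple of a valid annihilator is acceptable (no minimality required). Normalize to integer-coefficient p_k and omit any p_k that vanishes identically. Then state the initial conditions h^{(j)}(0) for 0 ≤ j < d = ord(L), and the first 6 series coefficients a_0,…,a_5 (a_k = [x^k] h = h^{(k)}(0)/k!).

L = (-52704·x + 967680·x^3 + 663552·x^5)·Dx + (-207 + 13104·x^2 + 283392·x^4 + 331776·x^6)·Dx^2 + (-5856·x + 107520·x^3 + 73728·x^5)·Dx^3 + (-23 + 1456·x^2 + 31488·x^4 + 36864·x^6)·Dx^4  (order 4).
h: a_k = 1, 16, -9/2, -256/3, 27/8, 4096/5, …
ICs: h(0) = 1, h′(0) = 16, h′′(0) = -9, h′′′(0) = -512.

f: a_k = 0, 16, 0, -256/3, 0, 4096/5, …
g: a_k = 1, 0, -9/2, 0, 27/8, 0, …
f+g: L₀ = lclm(L_f,L_g), ord ≤ 2+2.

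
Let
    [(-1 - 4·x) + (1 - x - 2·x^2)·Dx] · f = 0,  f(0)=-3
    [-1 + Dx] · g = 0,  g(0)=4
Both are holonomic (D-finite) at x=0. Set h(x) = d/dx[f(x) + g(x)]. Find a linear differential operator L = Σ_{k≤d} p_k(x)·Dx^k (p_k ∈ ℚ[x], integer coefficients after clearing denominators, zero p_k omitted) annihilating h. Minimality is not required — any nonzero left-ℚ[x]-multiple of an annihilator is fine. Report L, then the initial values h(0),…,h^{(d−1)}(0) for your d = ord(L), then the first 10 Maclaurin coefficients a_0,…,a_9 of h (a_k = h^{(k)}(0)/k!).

f: a_k = -3, -3, -9, -15, -33, -63, -129, -255, -513, -1023, …
g: a_k = 4, 4, 2, 2/3, 1/6, 1/30, 1/180, 1/1260, 1/10080, 1/90720, …
f+g: L₀ = lclm(L_f,L_g), ord ≤ 1+1.
Derive L from L₀ (diff closure).
L = (24 + 138·x + 144·x^2 + 240·x^3 + 48·x^4) + (-29 - 142·x - 155·x^2 - 200·x^3 + 20·x^4 + 16·x^5)·Dx + (5 + 4·x + 11·x^2 - 40·x^3 - 68·x^4 - 16·x^5)·Dx^2  (order 2).
h: a_k = 1, -14, -43, -394/3, -1889/6, -23219/30, -321299/180, -5171039/1260, -92806559/10080, -1858852799/90720, …
ICs: h(0) = 1, h′(0) = -14.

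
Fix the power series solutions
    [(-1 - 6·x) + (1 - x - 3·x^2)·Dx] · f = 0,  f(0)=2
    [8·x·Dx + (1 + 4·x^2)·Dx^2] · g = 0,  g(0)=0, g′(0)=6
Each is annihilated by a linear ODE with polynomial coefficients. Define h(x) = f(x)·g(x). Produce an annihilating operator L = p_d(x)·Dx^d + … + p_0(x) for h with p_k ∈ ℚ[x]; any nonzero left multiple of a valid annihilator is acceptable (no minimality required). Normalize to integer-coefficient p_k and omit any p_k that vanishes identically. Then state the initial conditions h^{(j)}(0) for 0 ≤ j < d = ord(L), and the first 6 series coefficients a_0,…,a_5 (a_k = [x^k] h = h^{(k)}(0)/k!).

f: a_k = 2, 2, 8, 14, 38, 80, …
g: a_k = 0, 6, 0, -8, 0, 96/5, …
Sym-product of L_f,L_g gives L₀ (≤ ord 2).
L = (6 + 8·x + 72·x^2) + (2 + 4·x + 16·x^2 + 72·x^3)·Dx + (-1 + x - x^2 + 4·x^3 + 12·x^4)·Dx^2  (order 2).
h: a_k = 0, 12, 12, 32, 68, 1012/5, …
ICs: h(0) = 0, h′(0) = 12.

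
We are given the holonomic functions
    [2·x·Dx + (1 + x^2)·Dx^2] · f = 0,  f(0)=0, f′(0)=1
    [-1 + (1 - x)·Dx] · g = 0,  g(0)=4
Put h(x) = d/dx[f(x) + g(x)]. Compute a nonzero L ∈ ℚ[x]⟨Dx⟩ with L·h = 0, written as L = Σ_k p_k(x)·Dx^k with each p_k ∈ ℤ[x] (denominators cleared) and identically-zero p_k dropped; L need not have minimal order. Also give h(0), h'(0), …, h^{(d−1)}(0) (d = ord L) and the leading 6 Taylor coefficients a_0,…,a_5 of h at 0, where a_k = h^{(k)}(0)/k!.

f: a_k = 0, 1, 0, -1/3, 0, 1/5, …
g: a_k = 4, 4, 4, 4, 4, 4, …
L₀ := lclm(L_f,L_g); ord L₀ ≤ 2+1.
Differentiate: ansatz ord ≤ ord L₀ ⇒ L.
L = (2 - 8·x - 6·x^2) + (-4 + 2·x - 4·x^2 - 6·x^3)·Dx + (1 - x^4)·Dx^2  (order 2).
h: a_k = 5, 8, 11, 16, 21, 24, …
ICs: h(0) = 5, h′(0) = 8.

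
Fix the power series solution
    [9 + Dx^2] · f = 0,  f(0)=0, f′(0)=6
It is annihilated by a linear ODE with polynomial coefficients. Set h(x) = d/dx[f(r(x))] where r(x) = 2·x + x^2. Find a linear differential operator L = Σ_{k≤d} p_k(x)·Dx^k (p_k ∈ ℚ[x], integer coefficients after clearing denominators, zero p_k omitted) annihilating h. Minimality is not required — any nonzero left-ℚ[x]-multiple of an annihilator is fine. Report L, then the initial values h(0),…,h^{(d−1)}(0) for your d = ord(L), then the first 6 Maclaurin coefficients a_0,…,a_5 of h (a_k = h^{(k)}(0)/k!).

f: a_k = 0, 6, 0, -9, 0, 81/20, …
L₀ from L_f via x↦r, Dx↦r'^{-1}Dx.
Derive L from L₀ (diff closure).
L = (39 + 144·x + 216·x^2 + 144·x^3 + 36·x^4) + (-3 - 3·x)·Dx + (1 + 2·x + x^2)·Dx^2  (order 2).
h: a_k = 12, 12, -216, -432, 378, 1890, …
ICs: h(0) = 12, h′(0) = 12.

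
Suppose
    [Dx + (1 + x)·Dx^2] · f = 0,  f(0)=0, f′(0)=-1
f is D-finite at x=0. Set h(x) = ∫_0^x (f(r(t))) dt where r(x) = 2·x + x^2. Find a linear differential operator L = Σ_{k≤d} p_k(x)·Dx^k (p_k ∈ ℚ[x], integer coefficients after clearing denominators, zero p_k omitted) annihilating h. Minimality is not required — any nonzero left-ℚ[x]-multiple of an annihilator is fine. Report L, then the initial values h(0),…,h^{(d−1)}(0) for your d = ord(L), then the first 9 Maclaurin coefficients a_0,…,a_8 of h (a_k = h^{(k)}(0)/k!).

L = Dx^2 + (1 + x)·Dx^3  (order 3).
h: a_k = 0, 0, -1, 1/3, -1/6, 1/10, -1/15, 1/21, -1/28, …
ICs: h(0) = 0, h′(0) = 0, h′′(0) = -2.

f: a_k = 0, -1, 1/2, -1/3, 1/4, -1/5, 1/6, -1/7, 1/8, …
Substitute x→r, Dx→(1/r')Dx; clear ⇒ L₀.
Integrate: L := L₀·Dx.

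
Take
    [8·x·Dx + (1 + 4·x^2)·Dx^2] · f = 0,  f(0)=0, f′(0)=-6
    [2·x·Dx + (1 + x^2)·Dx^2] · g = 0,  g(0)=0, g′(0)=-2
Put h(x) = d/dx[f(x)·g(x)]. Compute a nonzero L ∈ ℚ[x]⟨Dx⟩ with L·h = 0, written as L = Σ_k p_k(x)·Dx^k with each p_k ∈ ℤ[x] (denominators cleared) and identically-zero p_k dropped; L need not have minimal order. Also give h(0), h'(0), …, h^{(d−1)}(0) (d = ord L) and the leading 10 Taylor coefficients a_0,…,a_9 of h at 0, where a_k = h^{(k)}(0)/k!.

f: a_k = 0, -6, 0, 8, 0, -96/5, 0, 384/7, 0, -512/3, …
g: a_k = 0, -2, 0, 2/3, 0, -2/5, 0, 2/7, 0, -2/9, …
Product ⇒ symmetric product L₀, ord ≤ 4.
h=h₀': d/dx-closure on L₀ ⇒ L.
L = (-96·x - 800·x^3 - 1024·x^5 + 640·x^7 + 1536·x^9) + (-20 - 412·x^2 - 1440·x^4 - 896·x^6 + 2240·x^8 + 2304·x^10)·Dx + (-40·x - 280·x^3 - 480·x^5 + 272·x^7 + 1280·x^9 + 768·x^11)·Dx^2 + (-1 - 10·x^2 - 29·x^4 + 116·x^8 + 160·x^10 + 64·x^12)·Dx^3  (order 3).
h: a_k = 0, 24, 0, -80, 0, 1384/5, 0, -7136/7, 0, 408664/105, …
ICs: h(0) = 0, h′(0) = 24, h′′(0) = 0.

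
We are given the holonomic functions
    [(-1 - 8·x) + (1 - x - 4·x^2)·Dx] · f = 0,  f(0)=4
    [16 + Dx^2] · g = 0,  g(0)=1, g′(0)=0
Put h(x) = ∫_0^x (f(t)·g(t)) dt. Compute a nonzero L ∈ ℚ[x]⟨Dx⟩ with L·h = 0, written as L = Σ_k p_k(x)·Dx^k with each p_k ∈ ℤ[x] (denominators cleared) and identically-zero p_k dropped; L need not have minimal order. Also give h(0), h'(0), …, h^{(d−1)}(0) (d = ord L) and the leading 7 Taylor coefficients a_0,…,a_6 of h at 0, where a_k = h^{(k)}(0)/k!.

L = (-8 + 16·x + 64·x^2)·Dx + (2 + 16·x)·Dx^2 + (-1 + x + 4·x^2)·Dx^3  (order 3).
h: a_k = 0, 4, 2, -4, 1, -4/15, 22/9, …
ICs: h(0) = 0, h′(0) = 4, h′′(0) = 4.

f: a_k = 4, 4, 20, 36, 116, 260, 724, …
g: a_k = 1, 0, -8, 0, 32/3, 0, -256/45, …
Product ⇒ symmetric product L₀, ord ≤ 2.
h=∫₀ˣh₀: take L = L₀·Dx.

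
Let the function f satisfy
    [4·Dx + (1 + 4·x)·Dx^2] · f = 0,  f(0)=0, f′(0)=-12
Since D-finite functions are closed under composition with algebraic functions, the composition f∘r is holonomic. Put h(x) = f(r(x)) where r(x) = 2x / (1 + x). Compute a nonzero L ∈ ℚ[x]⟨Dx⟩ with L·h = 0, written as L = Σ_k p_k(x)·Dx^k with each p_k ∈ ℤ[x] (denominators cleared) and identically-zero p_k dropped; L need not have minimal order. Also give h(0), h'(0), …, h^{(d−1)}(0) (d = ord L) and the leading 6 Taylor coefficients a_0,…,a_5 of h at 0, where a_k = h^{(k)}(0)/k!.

f: a_k = 0, -12, 24, -64, 192, -3072/5, …
Change of var in L_f (x↦r) gives L₀.
L = (10 + 18·x)·Dx + (1 + 10·x + 9·x^2)·Dx^2  (order 2).
h: a_k = 0, -24, 120, -728, 4920, -177144/5, …
ICs: h(0) = 0, h′(0) = -24.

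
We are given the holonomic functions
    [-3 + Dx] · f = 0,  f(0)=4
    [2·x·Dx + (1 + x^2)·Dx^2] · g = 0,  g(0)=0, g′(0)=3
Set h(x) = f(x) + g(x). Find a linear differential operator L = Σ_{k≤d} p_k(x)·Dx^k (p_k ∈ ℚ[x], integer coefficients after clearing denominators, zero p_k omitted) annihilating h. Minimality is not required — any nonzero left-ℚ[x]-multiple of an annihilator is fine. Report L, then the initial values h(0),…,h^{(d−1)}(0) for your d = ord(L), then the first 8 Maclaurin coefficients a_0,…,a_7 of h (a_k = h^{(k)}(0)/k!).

L = (6 - 18·x - 18·x^2 - 18·x^3)·Dx + (-11 - 12·x^2 - 9·x^4)·Dx^2 + (3 + 2·x + 6·x^2 + 2·x^3 + 3·x^4)·Dx^3  (order 3).
h: a_k = 4, 15, 18, 17, 27/2, 87/10, 81/20, 183/140, …
ICs: h(0) = 4, h′(0) = 15, h′′(0) = 36.

f: a_k = 4, 12, 18, 18, 27/2, 81/10, 81/20, 243/140, …
g: a_k = 0, 3, 0, -1, 0, 3/5, 0, -3/7, …
Sum ⇒ L₀ = lclm(L_f,L_g) in ℚ(x)⟨Dx⟩.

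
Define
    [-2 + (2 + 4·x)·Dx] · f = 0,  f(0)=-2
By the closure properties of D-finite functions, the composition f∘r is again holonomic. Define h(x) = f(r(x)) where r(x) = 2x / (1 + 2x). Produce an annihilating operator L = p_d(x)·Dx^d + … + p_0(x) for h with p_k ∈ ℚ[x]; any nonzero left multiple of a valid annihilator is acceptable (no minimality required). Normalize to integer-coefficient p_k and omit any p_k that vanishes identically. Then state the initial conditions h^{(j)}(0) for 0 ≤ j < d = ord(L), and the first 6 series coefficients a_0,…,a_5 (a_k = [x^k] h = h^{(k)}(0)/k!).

L = -2 + (1 + 8·x + 12·x^2)·Dx  (order 1).
h: a_k = -2, -4, 12, -40, 148, -600, …
ICs: h(0) = -2.

f: a_k = -2, -2, 1, -1, 5/4, -7/4, …
L₀ from L_f via x↦r, Dx↦r'^{-1}Dx.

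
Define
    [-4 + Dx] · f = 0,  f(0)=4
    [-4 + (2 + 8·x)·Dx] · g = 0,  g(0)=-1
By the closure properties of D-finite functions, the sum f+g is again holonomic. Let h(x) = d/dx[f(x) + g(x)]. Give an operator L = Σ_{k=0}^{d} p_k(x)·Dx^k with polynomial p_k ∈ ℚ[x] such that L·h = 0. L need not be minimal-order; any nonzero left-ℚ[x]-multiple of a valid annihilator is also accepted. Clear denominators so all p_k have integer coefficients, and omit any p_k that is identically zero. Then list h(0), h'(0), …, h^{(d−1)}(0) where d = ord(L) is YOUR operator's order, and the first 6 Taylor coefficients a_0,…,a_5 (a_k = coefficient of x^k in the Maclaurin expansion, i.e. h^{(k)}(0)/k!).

L = (-40 - 64·x) + (-2 - 64·x - 128·x^2)·Dx + (3 + 20·x + 32·x^2)·Dx^2  (order 2).
h: a_k = 14, 68, 116, 632/3, 92/3, 9608/15, …
ICs: h(0) = 14, h′(0) = 68.

f: a_k = 4, 16, 32, 128/3, 128/3, 512/15, …
g: a_k = -1, -2, 2, -4, 10, -28, …
Sum ⇒ L₀ = lclm(L_f,L_g) in ℚ(x)⟨Dx⟩.
Derive L from L₀ (diff closure).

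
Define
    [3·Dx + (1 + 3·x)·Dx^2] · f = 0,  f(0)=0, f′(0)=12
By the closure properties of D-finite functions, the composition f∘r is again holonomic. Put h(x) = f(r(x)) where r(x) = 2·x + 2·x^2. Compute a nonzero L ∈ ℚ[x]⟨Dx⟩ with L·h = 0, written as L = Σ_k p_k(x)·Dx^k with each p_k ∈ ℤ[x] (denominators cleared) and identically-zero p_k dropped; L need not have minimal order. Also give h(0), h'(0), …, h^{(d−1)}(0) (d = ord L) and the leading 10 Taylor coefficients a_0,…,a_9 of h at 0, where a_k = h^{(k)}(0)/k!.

L = (4 + 12·x + 12·x^2)·Dx + (1 + 8·x + 18·x^2 + 12·x^3)·Dx^2  (order 2).
h: a_k = 0, 24, -48, 144, -504, 9504/5, -7488, 212544/7, -125712, 528768, …
ICs: h(0) = 0, h′(0) = 24.

f: a_k = 0, 12, -18, 36, -81, 972/5, -486, 8748/7, -6561/2, 8748, …
Substitute x→r, Dx→(1/r')Dx; clear ⇒ L₀.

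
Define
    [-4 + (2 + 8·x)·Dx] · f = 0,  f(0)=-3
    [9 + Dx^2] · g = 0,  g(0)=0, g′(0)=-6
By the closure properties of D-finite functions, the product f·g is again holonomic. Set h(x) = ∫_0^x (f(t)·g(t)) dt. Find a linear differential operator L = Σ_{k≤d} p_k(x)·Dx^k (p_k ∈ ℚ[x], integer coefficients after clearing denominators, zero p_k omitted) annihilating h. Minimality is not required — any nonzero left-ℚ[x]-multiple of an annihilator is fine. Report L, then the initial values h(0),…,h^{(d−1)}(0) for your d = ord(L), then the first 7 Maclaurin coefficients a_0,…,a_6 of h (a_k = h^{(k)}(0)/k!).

L = (21 + 72·x + 144·x^2)·Dx + (-4 - 16·x)·Dx^2 + (1 + 8·x + 16·x^2)·Dx^3  (order 3).
h: a_k = 0, 0, 9, 12, -63/4, 18/5, -759/40, …
ICs: h(0) = 0, h′(0) = 0, h′′(0) = 18.

f: a_k = -3, -6, 6, -12, 30, -84, 252, …
g: a_k = 0, -6, 0, 9, 0, -81/20, 0, …
h₀=f·g: eliminate ⇒ L₀, order ≤ 1·2.
h=∫₀ˣh₀: take L = L₀·Dx.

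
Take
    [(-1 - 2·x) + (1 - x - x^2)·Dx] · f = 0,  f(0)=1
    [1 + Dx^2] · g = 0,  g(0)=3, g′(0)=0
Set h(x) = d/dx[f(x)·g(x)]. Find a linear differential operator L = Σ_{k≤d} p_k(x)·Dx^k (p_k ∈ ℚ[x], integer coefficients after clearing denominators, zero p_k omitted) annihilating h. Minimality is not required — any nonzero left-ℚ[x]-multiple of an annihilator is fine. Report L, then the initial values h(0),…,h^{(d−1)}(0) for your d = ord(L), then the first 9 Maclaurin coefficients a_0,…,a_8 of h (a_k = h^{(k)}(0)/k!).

f: a_k = 1, 1, 2, 3, 5, 8, 13, 21, 34, …
g: a_k = 3, 0, -3/2, 0, 1/8, 0, -1/240, 0, 1/13440, …
L₀ := L_f ⊗_s L_g (sym. prod.), ord ≤ 2.
h₀' ⇒ L via d/dx closure of L₀.
L = (3 - 2·x - x^2 + 2·x^3 + x^4) + (4 + 10·x + 6·x^2 + 4·x^3)·Dx + (-1 + x^2 + 2·x^3 + x^4)·Dx^2  (order 2).
h: a_k = 3, 9, 45/2, 97/2, 785/8, 7619/40, 86303/240, 372363/560, 5422539/4480, …
ICs: h(0) = 3, h′(0) = 9.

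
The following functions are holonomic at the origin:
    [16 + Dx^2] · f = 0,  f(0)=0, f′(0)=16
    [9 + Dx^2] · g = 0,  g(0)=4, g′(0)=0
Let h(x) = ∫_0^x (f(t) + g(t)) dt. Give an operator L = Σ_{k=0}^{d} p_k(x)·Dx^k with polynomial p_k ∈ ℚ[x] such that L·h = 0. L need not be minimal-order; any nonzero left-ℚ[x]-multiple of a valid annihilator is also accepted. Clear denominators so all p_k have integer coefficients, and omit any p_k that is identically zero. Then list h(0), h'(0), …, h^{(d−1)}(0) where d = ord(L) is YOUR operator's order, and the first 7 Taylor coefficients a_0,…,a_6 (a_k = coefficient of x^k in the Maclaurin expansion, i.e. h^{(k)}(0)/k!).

f: a_k = 0, 16, 0, -128/3, 0, 512/15, 0, …
g: a_k = 4, 0, -18, 0, 27/2, 0, -81/20, …
f+g: L₀ = lclm(L_f,L_g), ord ≤ 2+2.
Integrate: L := L₀·Dx.
L = 144·Dx + 25·Dx^3 + Dx^5  (order 5).
h: a_k = 0, 4, 8, -6, -32/3, 27/10, 256/45, …
ICs: h(0) = 0, h′(0) = 4, h′′(0) = 16, h′′′(0) = -36, h′′′′(0) = -256.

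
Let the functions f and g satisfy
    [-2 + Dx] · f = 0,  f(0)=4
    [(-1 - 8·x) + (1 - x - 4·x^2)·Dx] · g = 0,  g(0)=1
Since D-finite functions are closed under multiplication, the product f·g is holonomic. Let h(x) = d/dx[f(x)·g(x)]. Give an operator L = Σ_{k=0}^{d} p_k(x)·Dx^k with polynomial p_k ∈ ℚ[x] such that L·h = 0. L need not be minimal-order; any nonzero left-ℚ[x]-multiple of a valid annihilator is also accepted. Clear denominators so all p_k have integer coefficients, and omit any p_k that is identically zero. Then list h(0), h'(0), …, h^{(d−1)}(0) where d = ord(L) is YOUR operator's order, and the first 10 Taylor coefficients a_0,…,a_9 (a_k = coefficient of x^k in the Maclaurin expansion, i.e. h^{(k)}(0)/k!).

L = (18 + 44·x + 20·x^2 - 96·x^3 + 64·x^4) + (-3 - 3·x + 26·x^2 + 16·x^3 - 32·x^4)·Dx  (order 1).
h: a_k = 12, 72, 268, 944, 2972, 138488/15, 137076/5, 8460064/105, 72965356/315, 623920744/945, …
ICs: h(0) = 12.

f: a_k = 4, 8, 8, 16/3, 8/3, 16/15, 16/45, 32/315, 8/315, 16/2835, …
g: a_k = 1, 1, 5, 9, 29, 65, 181, 441, 1165, 2929, …
Sym-product of L_f,L_g gives L₀ (≤ ord 1).
h=h₀': d/dx-closure on L₀ ⇒ L.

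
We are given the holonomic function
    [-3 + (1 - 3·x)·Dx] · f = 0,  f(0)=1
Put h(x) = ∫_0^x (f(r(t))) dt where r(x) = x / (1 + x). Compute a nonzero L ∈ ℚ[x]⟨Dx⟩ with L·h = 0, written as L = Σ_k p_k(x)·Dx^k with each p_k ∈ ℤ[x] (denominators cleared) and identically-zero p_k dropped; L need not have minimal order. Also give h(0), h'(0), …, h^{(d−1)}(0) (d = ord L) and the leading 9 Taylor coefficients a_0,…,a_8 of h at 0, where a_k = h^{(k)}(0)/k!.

f: a_k = 1, 3, 9, 27, 81, 243, 729, 2187, 6561, …
f∘r: x↦r, Dx↦Dx/r' in L_f ⇒ L₀.
Integrate: L := L₀·Dx.
L = 3·Dx + (-1 + x + 2·x^2)·Dx^2  (order 2).
h: a_k = 0, 1, 3/2, 2, 3, 24/5, 8, 96/7, 24, …
ICs: h(0) = 0, h′(0) = 1.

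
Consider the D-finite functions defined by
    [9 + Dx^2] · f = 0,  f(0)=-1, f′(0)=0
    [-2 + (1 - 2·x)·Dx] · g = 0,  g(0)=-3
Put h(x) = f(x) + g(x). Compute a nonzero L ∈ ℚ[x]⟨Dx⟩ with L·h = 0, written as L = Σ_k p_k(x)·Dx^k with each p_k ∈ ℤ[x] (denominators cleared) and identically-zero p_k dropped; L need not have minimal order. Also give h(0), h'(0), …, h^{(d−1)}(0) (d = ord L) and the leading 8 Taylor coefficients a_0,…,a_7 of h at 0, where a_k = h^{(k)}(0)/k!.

f: a_k = -1, 0, 9/2, 0, -27/8, 0, 81/80, 0, …
g: a_k = -3, -6, -12, -24, -48, -96, -192, -384, …
Weyl lclm of L_f,L_g ⇒ L₀ (ord ≤ 3).
L = (-594 + 648·x - 648·x^2) + (153 - 630·x + 972·x^2 - 648·x^3)·Dx + (-66 + 72·x - 72·x^2)·Dx^2 + (17 - 70·x + 108·x^2 - 72·x^3)·Dx^3  (order 3).
h: a_k = -4, -6, -15/2, -24, -411/8, -96, -15279/80, -384, …
ICs: h(0) = -4, h′(0) = -6, h′′(0) = -15.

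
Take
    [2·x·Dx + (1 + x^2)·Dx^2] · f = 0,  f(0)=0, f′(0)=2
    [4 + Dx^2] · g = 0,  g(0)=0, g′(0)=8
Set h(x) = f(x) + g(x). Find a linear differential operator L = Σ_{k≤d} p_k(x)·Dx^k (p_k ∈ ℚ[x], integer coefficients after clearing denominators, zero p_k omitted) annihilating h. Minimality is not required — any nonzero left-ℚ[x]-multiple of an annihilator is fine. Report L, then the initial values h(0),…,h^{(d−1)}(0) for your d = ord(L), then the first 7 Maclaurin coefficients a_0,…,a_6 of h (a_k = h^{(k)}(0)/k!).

f: a_k = 0, 2, 0, -2/3, 0, 2/5, 0, …
g: a_k = 0, 8, 0, -16/3, 0, 16/15, 0, …
h₀=f+g: left-lcm gives L₀, ord ≤ 4.
L = (-32·x + 80·x^3 + 16·x^5)·Dx + (4 + 32·x^2 + 36·x^4 + 8·x^6)·Dx^2 + (-8·x + 20·x^3 + 4·x^5)·Dx^3 + (1 + 8·x^2 + 9·x^4 + 2·x^6)·Dx^4  (order 4).
h: a_k = 0, 10, 0, -6, 0, 22/15, 0, …
ICs: h(0) = 0, h′(0) = 10, h′′(0) = 0, h′′′(0) = -36.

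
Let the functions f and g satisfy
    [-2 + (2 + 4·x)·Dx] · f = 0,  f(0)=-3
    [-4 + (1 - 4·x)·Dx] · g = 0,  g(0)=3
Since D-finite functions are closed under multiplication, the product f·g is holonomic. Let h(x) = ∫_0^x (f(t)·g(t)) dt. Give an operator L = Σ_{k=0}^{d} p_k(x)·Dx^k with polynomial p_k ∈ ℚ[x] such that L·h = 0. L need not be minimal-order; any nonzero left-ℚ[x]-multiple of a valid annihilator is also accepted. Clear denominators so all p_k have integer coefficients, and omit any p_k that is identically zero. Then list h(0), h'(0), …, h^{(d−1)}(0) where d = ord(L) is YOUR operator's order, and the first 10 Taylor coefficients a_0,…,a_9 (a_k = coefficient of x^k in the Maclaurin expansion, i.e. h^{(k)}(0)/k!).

f: a_k = -3, -3, 3/2, -3/2, 15/8, -21/8, 63/16, -99/16, 1287/128, -2145/128, …
g: a_k = 3, 12, 48, 192, 768, 3072, 12288, 49152, 196608, 786432, …
Sym-product of L_f,L_g gives L₀ (≤ ord 1).
h=∫₀ˣh₀: take L = L₀·Dx.
L = (5 + 4·x)·Dx + (-1 + 2·x + 8·x^2)·Dx^2  (order 2).
h: a_k = 0, -9, -45/2, -117/2, -1413/8, -22563/40, -30105/16, -722331/112, -2889621/128, -10273779/128, …
ICs: h(0) = 0, h′(0) = -9.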